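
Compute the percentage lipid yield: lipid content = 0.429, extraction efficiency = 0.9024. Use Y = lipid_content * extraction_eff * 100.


Y = lipid_content * extraction_eff * 100
= 0.429 * 0.9024 * 100
= 38.7130%

38.7130%


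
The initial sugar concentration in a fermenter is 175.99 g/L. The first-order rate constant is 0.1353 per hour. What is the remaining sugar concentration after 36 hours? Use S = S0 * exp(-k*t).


S = S0 * exp(-k * t)
S = 175.99 * exp(-0.1353 * 36)
S = 1.3494 g/L

1.3494 g/L


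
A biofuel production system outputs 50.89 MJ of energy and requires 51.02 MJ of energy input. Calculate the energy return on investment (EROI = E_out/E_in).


EROI = E_out / E_in
= 50.89 / 51.02
= 0.9975

0.9975


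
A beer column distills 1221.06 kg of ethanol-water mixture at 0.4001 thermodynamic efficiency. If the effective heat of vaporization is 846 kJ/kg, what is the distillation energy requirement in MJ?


E = m * 846 / (eta * 1000)
= 1221.06 * 846 / (0.4001 * 1000)
= 2581.8964 MJ

2581.8964 MJ


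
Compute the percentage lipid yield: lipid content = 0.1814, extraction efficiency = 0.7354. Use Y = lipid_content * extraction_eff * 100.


Y = lipid_content * extraction_eff * 100
= 0.1814 * 0.7354 * 100
= 13.3402%

13.3402%


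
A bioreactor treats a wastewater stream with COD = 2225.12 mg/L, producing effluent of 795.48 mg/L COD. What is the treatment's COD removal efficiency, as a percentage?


eta = (COD_in - COD_out) / COD_in * 100
= (2225.12 - 795.48) / 2225.12 * 100
= 64.2500%

64.2500%


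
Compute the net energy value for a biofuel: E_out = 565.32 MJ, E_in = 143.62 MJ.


NEV = E_out - E_in
= 565.32 - 143.62
= 421.7000 MJ

421.7000 MJ


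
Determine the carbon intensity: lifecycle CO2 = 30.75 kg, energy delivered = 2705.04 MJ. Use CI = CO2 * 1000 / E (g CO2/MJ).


CI = CO2 * 1000 / E
= 30.75 * 1000 / 2705.04
= 11.3677 g CO2/MJ

11.3677 g CO2/MJ


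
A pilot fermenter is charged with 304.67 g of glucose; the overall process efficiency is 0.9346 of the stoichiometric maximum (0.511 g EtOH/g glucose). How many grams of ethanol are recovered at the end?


Actual ethanol: m = 0.511 * 304.67 * 0.9346
m = 145.5045 g

145.5045 g


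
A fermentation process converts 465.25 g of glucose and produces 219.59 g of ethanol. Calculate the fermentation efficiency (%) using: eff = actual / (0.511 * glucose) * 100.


Fermentation efficiency = (actual / (0.511 * glucose)) * 100
= (219.59 / (0.511 * 465.25)) * 100
= 92.3645%

92.3645%


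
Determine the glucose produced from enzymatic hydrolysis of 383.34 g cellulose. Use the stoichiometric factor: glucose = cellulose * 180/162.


glucose = cellulose * 180/162
= 383.34 * 180/162
= 425.9333 g

425.9333 g


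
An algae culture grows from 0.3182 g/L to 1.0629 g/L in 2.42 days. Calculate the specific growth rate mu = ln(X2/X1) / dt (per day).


mu = ln(X2/X1) / dt
= ln(1.0629/0.3182) / 2.42
= 0.4984 per day

0.4984 per day


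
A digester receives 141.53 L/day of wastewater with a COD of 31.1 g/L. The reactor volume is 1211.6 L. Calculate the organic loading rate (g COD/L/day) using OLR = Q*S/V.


OLR = Q * S / V
= 141.53 * 31.1 / 1211.6
= 3.6329 g/L/day

3.6329 g/L/day


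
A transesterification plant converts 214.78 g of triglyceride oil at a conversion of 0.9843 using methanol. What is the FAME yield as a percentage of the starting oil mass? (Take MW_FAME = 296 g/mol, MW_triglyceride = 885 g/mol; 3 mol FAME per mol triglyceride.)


m_FAME = oil * conv * (3 * 296 / 885) = oil * conv * (888/885)
= 214.78 * 0.9843 * 888 / 885
= 212.1246 g
Y = m_FAME / oil * 100 = conv * (888/885) * 100
= 0.9843 * 888 / 885 * 100
= 98.76%

98.76%


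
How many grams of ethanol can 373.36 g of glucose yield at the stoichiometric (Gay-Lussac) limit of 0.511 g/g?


Theoretical ethanol yield: m_EtOH = 0.511 * m_glucose
m_EtOH = 0.511 * 373.36 = 190.7870 g

190.7870 g


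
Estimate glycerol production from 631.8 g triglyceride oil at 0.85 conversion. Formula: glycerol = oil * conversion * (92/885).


glycerol = oil * conv * (92/885)
= 631.8 * 0.85 * 92 / 885
= 55.8268 g

55.8268 g


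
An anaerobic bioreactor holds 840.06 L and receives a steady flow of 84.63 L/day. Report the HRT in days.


HRT = V / Q
= 840.06 / 84.63
= 9.9263 days

9.9263 days


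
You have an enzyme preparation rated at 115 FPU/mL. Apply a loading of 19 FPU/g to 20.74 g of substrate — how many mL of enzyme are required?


V = dosage * m_sub / activity
V = 19 * 20.74 / 115
V = 3.4266 mL

3.4266 mL


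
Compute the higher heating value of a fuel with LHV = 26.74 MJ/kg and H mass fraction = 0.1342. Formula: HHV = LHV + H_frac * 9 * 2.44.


HHV = LHV + H_frac * 9 * 2.44
= 26.74 + 0.1342 * 9 * 2.44
= 29.6870 MJ/kg

29.6870 MJ/kg


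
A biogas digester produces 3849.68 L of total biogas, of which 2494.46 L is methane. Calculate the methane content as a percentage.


CH4% = V_CH4 / V_total * 100
= 2494.46 / 3849.68 * 100
= 64.7966%

64.7966%


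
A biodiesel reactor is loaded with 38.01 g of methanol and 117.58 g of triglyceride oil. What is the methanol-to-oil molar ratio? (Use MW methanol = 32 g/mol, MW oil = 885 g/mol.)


Molar ratio = n_MeOH / n_oil = (MeOH/32) / (oil/885) = (MeOH * 885) / (32 * oil)
= (38.01 * 885) / (32 * 117.58)
= 8.9404

8.9404


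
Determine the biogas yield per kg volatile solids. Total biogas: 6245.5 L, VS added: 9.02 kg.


Y = V / VS
= 6245.5 / 9.02
= 692.4058 L/kg VS

692.4058 L/kg VS


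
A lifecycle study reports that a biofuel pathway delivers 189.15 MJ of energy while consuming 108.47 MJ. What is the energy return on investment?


EROI = E_out / E_in
= 189.15 / 108.47
= 1.7438

1.7438


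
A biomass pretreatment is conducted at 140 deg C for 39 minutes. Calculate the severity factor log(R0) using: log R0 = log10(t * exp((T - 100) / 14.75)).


logR0 = log10(t * exp((T - 100) / 14.75))
= log10(39 * exp((140 - 100) / 14.75))
= 2.7688

2.7688


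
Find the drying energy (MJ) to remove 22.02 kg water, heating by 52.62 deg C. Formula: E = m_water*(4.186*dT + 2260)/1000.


E = m_water * (4.186 * dT + 2260) / 1000
= 22.02 * (4.186 * 52.62 + 2260) / 1000
= 54.6155 MJ

54.6155 MJ


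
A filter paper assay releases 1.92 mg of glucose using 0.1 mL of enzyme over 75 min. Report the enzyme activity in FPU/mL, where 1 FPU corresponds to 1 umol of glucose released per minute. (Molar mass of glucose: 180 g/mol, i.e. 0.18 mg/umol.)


Activity = glucose_mg / (0.18 mg/umol * V_mL * t_min)
= 1.92 / (0.18 * 0.1 * 75)
= 1.4222 FPU/mL

1.4222 FPU/mL


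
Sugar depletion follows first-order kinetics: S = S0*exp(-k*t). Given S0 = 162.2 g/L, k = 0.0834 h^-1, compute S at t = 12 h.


S = S0 * exp(-k * t)
S = 162.2 * exp(-0.0834 * 12)
S = 59.6223 g/L

59.6223 g/L


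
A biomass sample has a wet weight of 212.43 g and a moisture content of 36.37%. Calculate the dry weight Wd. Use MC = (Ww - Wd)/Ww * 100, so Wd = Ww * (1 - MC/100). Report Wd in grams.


Wd = Ww * (1 - MC/100)
= 212.43 * (1 - 36.37/100)
= 135.1692 g

135.1692 g


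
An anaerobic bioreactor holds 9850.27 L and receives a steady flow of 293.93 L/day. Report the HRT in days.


HRT = V / Q
= 9850.27 / 293.93
= 33.5123 days

33.5123 days


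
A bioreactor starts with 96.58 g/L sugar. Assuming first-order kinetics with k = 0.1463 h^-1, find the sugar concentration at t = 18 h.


S = S0 * exp(-k * t)
S = 96.58 * exp(-0.1463 * 18)
S = 6.9377 g/L

6.9377 g/L


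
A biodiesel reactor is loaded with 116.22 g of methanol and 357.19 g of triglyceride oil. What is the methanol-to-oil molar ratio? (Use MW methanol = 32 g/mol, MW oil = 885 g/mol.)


Molar ratio = n_MeOH / n_oil = (MeOH/32) / (oil/885) = (MeOH * 885) / (32 * oil)
= (116.22 * 885) / (32 * 357.19)
= 8.9986

8.9986


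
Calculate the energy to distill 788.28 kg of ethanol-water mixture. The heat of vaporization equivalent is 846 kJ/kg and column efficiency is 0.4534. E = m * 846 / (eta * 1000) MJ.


E = m * 846 / (eta * 1000)
= 788.28 * 846 / (0.4534 * 1000)
= 1470.8533 MJ

1470.8533 MJ


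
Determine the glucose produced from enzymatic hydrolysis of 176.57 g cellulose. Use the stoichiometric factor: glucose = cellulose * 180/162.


glucose = cellulose * 180/162
= 176.57 * 180/162
= 196.1889 g

196.1889 g


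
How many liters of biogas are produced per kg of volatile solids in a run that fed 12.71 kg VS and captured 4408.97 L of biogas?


Y = V / VS
= 4408.97 / 12.71
= 346.8899 L/kg VS

346.8899 L/kg VS


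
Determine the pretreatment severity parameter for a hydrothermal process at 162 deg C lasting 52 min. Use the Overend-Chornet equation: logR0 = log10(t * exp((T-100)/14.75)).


logR0 = log10(t * exp((T - 100) / 14.75))
= log10(52 * exp((162 - 100) / 14.75))
= 3.5415

3.5415


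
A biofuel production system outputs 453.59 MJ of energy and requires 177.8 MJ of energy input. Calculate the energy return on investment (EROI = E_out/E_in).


EROI = E_out / E_in
= 453.59 / 177.8
= 2.5511

2.5511


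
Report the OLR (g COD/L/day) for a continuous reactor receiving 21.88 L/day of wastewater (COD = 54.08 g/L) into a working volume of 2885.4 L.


OLR = Q * S / V
= 21.88 * 54.08 / 2885.4
= 0.4101 g/L/day

0.4101 g/L/day


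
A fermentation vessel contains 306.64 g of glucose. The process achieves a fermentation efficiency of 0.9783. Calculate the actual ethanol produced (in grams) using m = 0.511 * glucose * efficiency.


Actual ethanol: m = 0.511 * 306.64 * 0.9783
m = 153.2928 g

153.2928 g


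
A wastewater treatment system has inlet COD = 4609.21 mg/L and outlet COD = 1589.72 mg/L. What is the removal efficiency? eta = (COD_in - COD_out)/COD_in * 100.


eta = (COD_in - COD_out) / COD_in * 100
= (4609.21 - 1589.72) / 4609.21 * 100
= 65.5099%

65.5099%


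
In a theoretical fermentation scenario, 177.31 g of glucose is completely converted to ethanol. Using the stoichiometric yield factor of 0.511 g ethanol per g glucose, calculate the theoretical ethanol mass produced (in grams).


Theoretical ethanol yield: m_EtOH = 0.511 * m_glucose
m_EtOH = 0.511 * 177.31 = 90.6054 g

90.6054 g


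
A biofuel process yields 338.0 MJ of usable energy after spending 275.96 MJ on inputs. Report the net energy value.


NEV = E_out - E_in
= 338.0 - 275.96
= 62.0400 MJ

62.0400 MJ


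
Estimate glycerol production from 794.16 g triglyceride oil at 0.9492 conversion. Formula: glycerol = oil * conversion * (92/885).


glycerol = oil * conv * (92/885)
= 794.16 * 0.9492 * 92 / 885
= 78.3629 g

78.3629 g


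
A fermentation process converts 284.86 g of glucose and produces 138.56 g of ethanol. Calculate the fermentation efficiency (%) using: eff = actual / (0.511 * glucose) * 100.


Fermentation efficiency = (actual / (0.511 * glucose)) * 100
= (138.56 / (0.511 * 284.86)) * 100
= 95.1887%

95.1887%


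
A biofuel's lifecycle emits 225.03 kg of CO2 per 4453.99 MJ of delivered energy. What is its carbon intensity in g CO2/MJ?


CI = CO2 * 1000 / E
= 225.03 * 1000 / 4453.99
= 50.5232 g CO2/MJ

50.5232 g CO2/MJ


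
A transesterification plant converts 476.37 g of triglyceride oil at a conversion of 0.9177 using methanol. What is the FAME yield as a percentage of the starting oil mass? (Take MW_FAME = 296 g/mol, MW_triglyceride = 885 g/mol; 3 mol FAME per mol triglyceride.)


m_FAME = oil * conv * (3 * 296 / 885) = oil * conv * (888/885)
= 476.37 * 0.9177 * 888 / 885
= 438.6467 g
Y = m_FAME / oil * 100 = conv * (888/885) * 100
= 0.9177 * 888 / 885 * 100
= 92.08%

92.08%


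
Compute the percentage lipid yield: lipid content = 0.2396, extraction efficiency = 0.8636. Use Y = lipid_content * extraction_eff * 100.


Y = lipid_content * extraction_eff * 100
= 0.2396 * 0.8636 * 100
= 20.6919%

20.6919%


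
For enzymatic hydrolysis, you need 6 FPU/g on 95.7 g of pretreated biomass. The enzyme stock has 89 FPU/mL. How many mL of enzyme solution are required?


V = dosage * m_sub / activity
V = 6 * 95.7 / 89
V = 6.4517 mL

6.4517 mL


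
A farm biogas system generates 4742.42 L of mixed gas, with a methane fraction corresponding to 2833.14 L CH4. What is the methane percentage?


CH4% = V_CH4 / V_total * 100
= 2833.14 / 4742.42 * 100
= 59.7404%

59.7404%


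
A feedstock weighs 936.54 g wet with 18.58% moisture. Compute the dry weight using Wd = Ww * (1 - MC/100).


Wd = Ww * (1 - MC/100)
= 936.54 * (1 - 18.58/100)
= 762.5309 g

762.5309 g


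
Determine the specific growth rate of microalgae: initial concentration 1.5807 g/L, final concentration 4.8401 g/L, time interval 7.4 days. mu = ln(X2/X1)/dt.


mu = ln(X2/X1) / dt
= ln(4.8401/1.5807) / 7.4
= 0.1512 per day

0.1512 per day


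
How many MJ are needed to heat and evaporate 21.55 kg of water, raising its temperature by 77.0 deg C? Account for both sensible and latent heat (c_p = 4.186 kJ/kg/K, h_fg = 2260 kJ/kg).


E = m_water * (4.186 * dT + 2260) / 1000
= 21.55 * (4.186 * 77.0 + 2260) / 1000
= 55.6490 MJ

55.6490 MJ


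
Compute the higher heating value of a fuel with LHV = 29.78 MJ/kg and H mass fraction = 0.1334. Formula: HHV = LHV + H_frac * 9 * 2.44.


HHV = LHV + H_frac * 9 * 2.44
= 29.78 + 0.1334 * 9 * 2.44
= 32.7095 MJ/kg

32.7095 MJ/kg


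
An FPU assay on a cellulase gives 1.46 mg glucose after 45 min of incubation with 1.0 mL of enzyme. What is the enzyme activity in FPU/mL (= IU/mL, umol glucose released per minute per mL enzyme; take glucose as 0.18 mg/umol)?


Activity = glucose_mg / (0.18 mg/umol * V_mL * t_min)
= 1.46 / (0.18 * 1.0 * 45)
= 0.1802 FPU/mL

0.1802 FPU/mL


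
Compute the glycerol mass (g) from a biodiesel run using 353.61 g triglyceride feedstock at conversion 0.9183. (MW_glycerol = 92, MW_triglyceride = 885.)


glycerol = oil * conv * (92/885)
= 353.61 * 0.9183 * 92 / 885
= 33.7562 g

33.7562 g


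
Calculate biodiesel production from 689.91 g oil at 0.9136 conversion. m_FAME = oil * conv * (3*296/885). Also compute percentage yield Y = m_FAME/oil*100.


m_FAME = oil * conv * (3 * 296 / 885) = oil * conv * (888/885)
= 689.91 * 0.9136 * 888 / 885
= 632.4384 g
Y = m_FAME / oil * 100 = conv * (888/885) * 100
= 0.9136 * 888 / 885 * 100
= 91.67%

632.4384 g FAME; Y = 91.67%


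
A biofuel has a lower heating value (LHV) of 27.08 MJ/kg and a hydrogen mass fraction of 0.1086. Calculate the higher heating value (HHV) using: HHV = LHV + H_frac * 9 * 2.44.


HHV = LHV + H_frac * 9 * 2.44
= 27.08 + 0.1086 * 9 * 2.44
= 29.4649 MJ/kg

29.4649 MJ/kg


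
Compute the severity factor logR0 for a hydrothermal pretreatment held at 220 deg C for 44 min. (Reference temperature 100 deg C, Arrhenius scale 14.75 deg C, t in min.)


logR0 = log10(t * exp((T - 100) / 14.75))
= log10(44 * exp((220 - 100) / 14.75))
= 5.1767

5.1767


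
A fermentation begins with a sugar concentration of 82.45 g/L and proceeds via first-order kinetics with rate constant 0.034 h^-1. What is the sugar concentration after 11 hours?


S = S0 * exp(-k * t)
S = 82.45 * exp(-0.034 * 11)
S = 56.7237 g/L

56.7237 g/L


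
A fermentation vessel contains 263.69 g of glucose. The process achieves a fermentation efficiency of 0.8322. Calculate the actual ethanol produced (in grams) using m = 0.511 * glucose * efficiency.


Actual ethanol: m = 0.511 * 263.69 * 0.8322
m = 112.1353 g

112.1353 g


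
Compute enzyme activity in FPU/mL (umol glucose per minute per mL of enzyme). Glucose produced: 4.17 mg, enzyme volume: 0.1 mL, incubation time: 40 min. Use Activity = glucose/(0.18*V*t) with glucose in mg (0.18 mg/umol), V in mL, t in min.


Activity = glucose_mg / (0.18 mg/umol * V_mL * t_min)
= 4.17 / (0.18 * 0.1 * 40)
= 5.7917 FPU/mL

5.7917 FPU/mL


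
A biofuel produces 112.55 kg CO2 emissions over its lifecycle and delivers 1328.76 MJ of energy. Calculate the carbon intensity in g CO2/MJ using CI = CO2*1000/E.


CI = CO2 * 1000 / E
= 112.55 * 1000 / 1328.76
= 84.7030 g CO2/MJ

84.7030 g CO2/MJ


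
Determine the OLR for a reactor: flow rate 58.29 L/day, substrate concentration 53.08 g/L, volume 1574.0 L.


OLR = Q * S / V
= 58.29 * 53.08 / 1574.0
= 1.9657 g/L/day

1.9657 g/L/day


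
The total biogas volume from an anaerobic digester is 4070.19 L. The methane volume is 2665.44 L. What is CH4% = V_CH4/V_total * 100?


CH4% = V_CH4 / V_total * 100
= 2665.44 / 4070.19 * 100
= 65.4869%

65.4869%


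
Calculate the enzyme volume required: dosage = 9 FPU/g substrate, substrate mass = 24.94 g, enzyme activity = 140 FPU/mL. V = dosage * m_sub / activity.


V = dosage * m_sub / activity
V = 9 * 24.94 / 140
V = 1.6033 mL

1.6033 mL


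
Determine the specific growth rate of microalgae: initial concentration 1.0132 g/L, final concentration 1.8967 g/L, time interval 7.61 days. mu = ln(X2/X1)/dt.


mu = ln(X2/X1) / dt
= ln(1.8967/1.0132) / 7.61
= 0.0824 per day

0.0824 per day


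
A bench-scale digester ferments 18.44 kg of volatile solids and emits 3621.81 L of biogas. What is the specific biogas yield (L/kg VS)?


Y = V / VS
= 3621.81 / 18.44
= 196.4105 L/kg VS

196.4105 L/kg VS


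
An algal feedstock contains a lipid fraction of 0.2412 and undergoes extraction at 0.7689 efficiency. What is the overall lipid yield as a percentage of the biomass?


Y = lipid_content * extraction_eff * 100
= 0.2412 * 0.7689 * 100
= 18.5459%

18.5459%


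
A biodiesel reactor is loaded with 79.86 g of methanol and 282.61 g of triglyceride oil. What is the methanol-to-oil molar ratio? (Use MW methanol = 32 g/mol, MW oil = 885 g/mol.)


Molar ratio = n_MeOH / n_oil = (MeOH/32) / (oil/885) = (MeOH * 885) / (32 * oil)
= (79.86 * 885) / (32 * 282.61)
= 7.8151

7.8151


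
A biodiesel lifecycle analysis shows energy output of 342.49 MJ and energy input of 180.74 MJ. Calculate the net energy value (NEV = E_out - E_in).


NEV = E_out - E_in
= 342.49 - 180.74
= 161.7500 MJ

161.7500 MJ


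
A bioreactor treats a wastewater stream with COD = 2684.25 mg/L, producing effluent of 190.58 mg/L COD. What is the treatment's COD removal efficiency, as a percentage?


eta = (COD_in - COD_out) / COD_in * 100
= (2684.25 - 190.58) / 2684.25 * 100
= 92.9001%

92.9001%


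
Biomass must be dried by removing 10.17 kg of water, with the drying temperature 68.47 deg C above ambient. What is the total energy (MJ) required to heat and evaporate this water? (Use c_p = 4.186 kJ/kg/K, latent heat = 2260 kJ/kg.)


E = m_water * (4.186 * dT + 2260) / 1000
= 10.17 * (4.186 * 68.47 + 2260) / 1000
= 25.8991 MJ

25.8991 MJ


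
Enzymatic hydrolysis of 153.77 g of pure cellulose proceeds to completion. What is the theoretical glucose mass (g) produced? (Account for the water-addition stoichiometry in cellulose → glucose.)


glucose = cellulose * 180/162
= 153.77 * 180/162
= 170.8556 g

170.8556 g


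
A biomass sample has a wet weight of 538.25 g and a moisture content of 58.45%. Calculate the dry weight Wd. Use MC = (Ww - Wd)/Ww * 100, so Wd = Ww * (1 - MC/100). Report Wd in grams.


Wd = Ww * (1 - MC/100)
= 538.25 * (1 - 58.45/100)
= 223.6429 g

223.6429 g


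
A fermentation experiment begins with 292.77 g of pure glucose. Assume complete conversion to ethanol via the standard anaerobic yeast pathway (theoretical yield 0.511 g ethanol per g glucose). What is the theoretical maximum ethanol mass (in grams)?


Theoretical ethanol yield: m_EtOH = 0.511 * m_glucose
m_EtOH = 0.511 * 292.77 = 149.6055 g

149.6055 g


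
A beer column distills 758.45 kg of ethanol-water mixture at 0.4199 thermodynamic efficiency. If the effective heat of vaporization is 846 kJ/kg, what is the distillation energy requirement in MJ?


E = m * 846 / (eta * 1000)
= 758.45 * 846 / (0.4199 * 1000)
= 1528.0988 MJ

1528.0988 MJ


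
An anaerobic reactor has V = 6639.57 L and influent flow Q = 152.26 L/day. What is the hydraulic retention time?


HRT = V / Q
= 6639.57 / 152.26
= 43.6068 days

43.6068 days


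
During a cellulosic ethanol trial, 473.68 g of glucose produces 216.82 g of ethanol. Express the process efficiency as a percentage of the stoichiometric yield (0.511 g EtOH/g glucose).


Fermentation efficiency = (actual / (0.511 * glucose)) * 100
= (216.82 / (0.511 * 473.68)) * 100
= 89.5764%

89.5764%


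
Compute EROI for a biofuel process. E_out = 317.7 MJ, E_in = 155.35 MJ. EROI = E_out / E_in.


EROI = E_out / E_in
= 317.7 / 155.35
= 2.0451

2.0451


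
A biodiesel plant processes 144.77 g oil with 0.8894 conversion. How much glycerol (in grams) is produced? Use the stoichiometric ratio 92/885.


glycerol = oil * conv * (92/885)
= 144.77 * 0.8894 * 92 / 885
= 13.3851 g

13.3851 g


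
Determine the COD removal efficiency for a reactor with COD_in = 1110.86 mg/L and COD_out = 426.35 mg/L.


eta = (COD_in - COD_out) / COD_in * 100
= (1110.86 - 426.35) / 1110.86 * 100
= 61.6198%

61.6198%


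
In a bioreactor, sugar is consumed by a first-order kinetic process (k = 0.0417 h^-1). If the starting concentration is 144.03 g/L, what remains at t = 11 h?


S = S0 * exp(-k * t)
S = 144.03 * exp(-0.0417 * 11)
S = 91.0421 g/L

91.0421 g/L


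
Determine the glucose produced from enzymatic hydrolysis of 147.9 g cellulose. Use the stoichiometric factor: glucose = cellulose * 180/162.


glucose = cellulose * 180/162
= 147.9 * 180/162
= 164.3333 g

164.3333 g


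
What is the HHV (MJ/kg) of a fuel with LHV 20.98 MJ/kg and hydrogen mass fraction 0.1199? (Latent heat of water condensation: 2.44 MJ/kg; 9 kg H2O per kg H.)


HHV = LHV + H_frac * 9 * 2.44
= 20.98 + 0.1199 * 9 * 2.44
= 23.6130 MJ/kg

23.6130 MJ/kg


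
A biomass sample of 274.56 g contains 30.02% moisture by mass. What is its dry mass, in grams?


Wd = Ww * (1 - MC/100)
= 274.56 * (1 - 30.02/100)
= 192.1371 g

192.1371 g


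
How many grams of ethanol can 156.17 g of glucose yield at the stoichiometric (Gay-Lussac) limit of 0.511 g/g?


Theoretical ethanol yield: m_EtOH = 0.511 * m_glucose
m_EtOH = 0.511 * 156.17 = 79.8029 g

79.8029 g


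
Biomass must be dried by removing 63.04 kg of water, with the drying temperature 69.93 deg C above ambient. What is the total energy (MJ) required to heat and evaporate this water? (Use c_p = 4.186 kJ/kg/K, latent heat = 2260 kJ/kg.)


E = m_water * (4.186 * dT + 2260) / 1000
= 63.04 * (4.186 * 69.93 + 2260) / 1000
= 160.9239 MJ

160.9239 MJ


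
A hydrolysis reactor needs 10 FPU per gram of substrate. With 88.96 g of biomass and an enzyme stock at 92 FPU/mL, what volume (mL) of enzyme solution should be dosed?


V = dosage * m_sub / activity
V = 10 * 88.96 / 92
V = 9.6696 mL

9.6696 mL


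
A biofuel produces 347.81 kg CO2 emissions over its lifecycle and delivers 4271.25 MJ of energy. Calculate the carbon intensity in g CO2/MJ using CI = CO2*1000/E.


CI = CO2 * 1000 / E
= 347.81 * 1000 / 4271.25
= 81.4305 g CO2/MJ

81.4305 g CO2/MJ


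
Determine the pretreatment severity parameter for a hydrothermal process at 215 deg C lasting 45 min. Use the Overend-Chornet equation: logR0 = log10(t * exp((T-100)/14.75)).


logR0 = log10(t * exp((T - 100) / 14.75))
= log10(45 * exp((215 - 100) / 14.75))
= 5.0392

5.0392


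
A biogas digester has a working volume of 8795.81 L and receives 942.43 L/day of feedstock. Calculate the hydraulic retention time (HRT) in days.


HRT = V / Q
= 8795.81 / 942.43
= 9.3331 days

9.3331 days


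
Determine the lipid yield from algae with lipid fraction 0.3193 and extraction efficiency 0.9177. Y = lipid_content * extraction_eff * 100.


Y = lipid_content * extraction_eff * 100
= 0.3193 * 0.9177 * 100
= 29.3022%

29.3022%


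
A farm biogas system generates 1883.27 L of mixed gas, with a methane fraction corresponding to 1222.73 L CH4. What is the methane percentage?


CH4% = V_CH4 / V_total * 100
= 1222.73 / 1883.27 * 100
= 64.9259%

64.9259%


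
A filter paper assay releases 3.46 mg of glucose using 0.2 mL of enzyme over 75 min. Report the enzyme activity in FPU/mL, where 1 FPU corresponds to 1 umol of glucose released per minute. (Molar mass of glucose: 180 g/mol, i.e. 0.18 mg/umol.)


Activity = glucose_mg / (0.18 mg/umol * V_mL * t_min)
= 3.46 / (0.18 * 0.2 * 75)
= 1.2815 FPU/mL

1.2815 FPU/mL


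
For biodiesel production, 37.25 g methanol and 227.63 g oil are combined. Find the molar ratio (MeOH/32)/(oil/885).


Molar ratio = n_MeOH / n_oil = (MeOH/32) / (oil/885) = (MeOH * 885) / (32 * oil)
= (37.25 * 885) / (32 * 227.63)
= 4.5257

4.5257


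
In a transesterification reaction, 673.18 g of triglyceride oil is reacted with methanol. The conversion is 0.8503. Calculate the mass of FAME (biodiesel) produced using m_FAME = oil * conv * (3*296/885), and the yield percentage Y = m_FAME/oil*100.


m_FAME = oil * conv * (3 * 296 / 885) = oil * conv * (888/885)
= 673.18 * 0.8503 * 888 / 885
= 574.3453 g
Y = m_FAME / oil * 100 = conv * (888/885) * 100
= 0.8503 * 888 / 885 * 100
= 85.32%

574.3453 g FAME; Y = 85.32%


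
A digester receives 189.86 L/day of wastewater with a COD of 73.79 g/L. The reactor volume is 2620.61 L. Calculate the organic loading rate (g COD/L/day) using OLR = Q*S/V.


OLR = Q * S / V
= 189.86 * 73.79 / 2620.61
= 5.3460 g/L/day

5.3460 g/L/day


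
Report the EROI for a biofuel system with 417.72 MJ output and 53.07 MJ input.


EROI = E_out / E_in
= 417.72 / 53.07
= 7.8711

7.8711


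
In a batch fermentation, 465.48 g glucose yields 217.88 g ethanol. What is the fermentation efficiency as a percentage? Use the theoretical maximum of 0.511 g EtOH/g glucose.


Fermentation efficiency = (actual / (0.511 * glucose)) * 100
= (217.88 / (0.511 * 465.48)) * 100
= 91.6000%

91.6000%


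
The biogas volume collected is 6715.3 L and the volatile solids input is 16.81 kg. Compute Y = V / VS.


Y = V / VS
= 6715.3 / 16.81
= 399.4825 L/kg VS

399.4825 L/kg VS


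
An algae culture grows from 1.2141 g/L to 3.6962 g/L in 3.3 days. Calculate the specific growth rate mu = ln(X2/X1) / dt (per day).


mu = ln(X2/X1) / dt
= ln(3.6962/1.2141) / 3.3
= 0.3374 per day

0.3374 per day


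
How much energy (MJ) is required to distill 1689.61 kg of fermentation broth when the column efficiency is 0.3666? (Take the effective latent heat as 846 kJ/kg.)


E = m * 846 / (eta * 1000)
= 1689.61 * 846 / (0.3666 * 1000)
= 3899.1000 MJ

3899.1000 MJ


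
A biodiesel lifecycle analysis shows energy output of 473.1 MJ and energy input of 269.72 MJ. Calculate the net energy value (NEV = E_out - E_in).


NEV = E_out - E_in
= 473.1 - 269.72
= 203.3800 MJ

203.3800 MJ


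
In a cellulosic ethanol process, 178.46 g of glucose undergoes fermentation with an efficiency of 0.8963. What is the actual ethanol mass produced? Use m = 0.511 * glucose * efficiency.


Actual ethanol: m = 0.511 * 178.46 * 0.8963
m = 81.7363 g

81.7363 g


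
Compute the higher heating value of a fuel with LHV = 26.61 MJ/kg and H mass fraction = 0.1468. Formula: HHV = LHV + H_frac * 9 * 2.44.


HHV = LHV + H_frac * 9 * 2.44
= 26.61 + 0.1468 * 9 * 2.44
= 29.8337 MJ/kg

29.8337 MJ/kg


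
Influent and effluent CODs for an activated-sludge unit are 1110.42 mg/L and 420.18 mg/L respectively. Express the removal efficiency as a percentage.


eta = (COD_in - COD_out) / COD_in * 100
= (1110.42 - 420.18) / 1110.42 * 100
= 62.1603%

62.1603%


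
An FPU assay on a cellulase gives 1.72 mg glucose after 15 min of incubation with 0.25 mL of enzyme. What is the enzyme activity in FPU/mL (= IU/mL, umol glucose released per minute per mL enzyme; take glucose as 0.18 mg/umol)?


Activity = glucose_mg / (0.18 mg/umol * V_mL * t_min)
= 1.72 / (0.18 * 0.25 * 15)
= 2.5481 FPU/mL

2.5481 FPU/mL


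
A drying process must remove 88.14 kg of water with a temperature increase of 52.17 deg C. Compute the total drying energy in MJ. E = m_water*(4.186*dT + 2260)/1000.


E = m_water * (4.186 * dT + 2260) / 1000
= 88.14 * (4.186 * 52.17 + 2260) / 1000
= 218.4447 MJ

218.4447 MJ


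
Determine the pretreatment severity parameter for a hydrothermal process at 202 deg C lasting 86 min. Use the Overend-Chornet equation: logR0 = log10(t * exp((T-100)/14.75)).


logR0 = log10(t * exp((T - 100) / 14.75))
= log10(86 * exp((202 - 100) / 14.75))
= 4.9378

4.9378


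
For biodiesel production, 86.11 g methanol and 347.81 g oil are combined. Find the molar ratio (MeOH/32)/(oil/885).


Molar ratio = n_MeOH / n_oil = (MeOH/32) / (oil/885) = (MeOH * 885) / (32 * oil)
= (86.11 * 885) / (32 * 347.81)
= 6.8471

6.8471


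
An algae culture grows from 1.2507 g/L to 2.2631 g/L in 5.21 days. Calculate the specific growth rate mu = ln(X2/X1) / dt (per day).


mu = ln(X2/X1) / dt
= ln(2.2631/1.2507) / 5.21
= 0.1138 per day

0.1138 per day


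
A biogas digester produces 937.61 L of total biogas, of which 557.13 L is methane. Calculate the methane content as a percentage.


CH4% = V_CH4 / V_total * 100
= 557.13 / 937.61 * 100
= 59.4202%

59.4202%


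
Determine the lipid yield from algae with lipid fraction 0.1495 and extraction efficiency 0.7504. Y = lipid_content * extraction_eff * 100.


Y = lipid_content * extraction_eff * 100
= 0.1495 * 0.7504 * 100
= 11.2185%

11.2185%


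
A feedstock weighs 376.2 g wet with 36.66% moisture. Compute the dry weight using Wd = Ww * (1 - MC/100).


Wd = Ww * (1 - MC/100)
= 376.2 * (1 - 36.66/100)
= 238.2851 g

238.2851 g


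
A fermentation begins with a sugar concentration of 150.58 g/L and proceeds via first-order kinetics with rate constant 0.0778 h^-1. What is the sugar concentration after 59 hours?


S = S0 * exp(-k * t)
S = 150.58 * exp(-0.0778 * 59)
S = 1.5285 g/L

1.5285 g/L


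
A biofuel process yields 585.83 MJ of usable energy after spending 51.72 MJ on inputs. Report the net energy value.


NEV = E_out - E_in
= 585.83 - 51.72
= 534.1100 MJ

534.1100 MJ


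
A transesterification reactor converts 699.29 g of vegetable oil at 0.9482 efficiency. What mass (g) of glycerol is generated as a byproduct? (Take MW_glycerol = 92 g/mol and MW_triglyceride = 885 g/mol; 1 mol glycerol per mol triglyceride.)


glycerol = oil * conv * (92/885)
= 699.29 * 0.9482 * 92 / 885
= 68.9290 g

68.9290 g


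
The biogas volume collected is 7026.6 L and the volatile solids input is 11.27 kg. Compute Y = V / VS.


Y = V / VS
= 7026.6 / 11.27
= 623.4783 L/kg VS

623.4783 L/kg VS


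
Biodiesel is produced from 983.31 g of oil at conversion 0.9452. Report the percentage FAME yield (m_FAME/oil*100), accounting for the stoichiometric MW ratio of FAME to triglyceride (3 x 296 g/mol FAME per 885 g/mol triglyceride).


m_FAME = oil * conv * (3 * 296 / 885) = oil * conv * (888/885)
= 983.31 * 0.9452 * 888 / 885
= 932.5752 g
Y = m_FAME / oil * 100 = conv * (888/885) * 100
= 0.9452 * 888 / 885 * 100
= 94.84%

94.84%


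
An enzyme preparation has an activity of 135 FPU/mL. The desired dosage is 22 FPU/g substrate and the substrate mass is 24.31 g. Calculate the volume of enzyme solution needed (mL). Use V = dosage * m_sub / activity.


V = dosage * m_sub / activity
V = 22 * 24.31 / 135
V = 3.9616 mL

3.9616 mL


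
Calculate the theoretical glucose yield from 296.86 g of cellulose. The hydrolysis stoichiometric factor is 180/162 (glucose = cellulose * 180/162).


glucose = cellulose * 180/162
= 296.86 * 180/162
= 329.8444 g

329.8444 g


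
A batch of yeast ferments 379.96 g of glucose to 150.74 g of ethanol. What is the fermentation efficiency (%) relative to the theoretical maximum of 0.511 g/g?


Fermentation efficiency = (actual / (0.511 * glucose)) * 100
= (150.74 / (0.511 * 379.96)) * 100
= 77.6372%

77.6372%


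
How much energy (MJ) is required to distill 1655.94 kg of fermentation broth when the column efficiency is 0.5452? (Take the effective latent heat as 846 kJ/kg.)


E = m * 846 / (eta * 1000)
= 1655.94 * 846 / (0.5452 * 1000)
= 2569.5621 MJ

2569.5621 MJ


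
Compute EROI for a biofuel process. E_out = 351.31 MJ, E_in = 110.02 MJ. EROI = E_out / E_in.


EROI = E_out / E_in
= 351.31 / 110.02
= 3.1931

3.1931


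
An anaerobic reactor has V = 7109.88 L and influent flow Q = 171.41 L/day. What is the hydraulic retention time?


HRT = V / Q
= 7109.88 / 171.41
= 41.4788 days

41.4788 days


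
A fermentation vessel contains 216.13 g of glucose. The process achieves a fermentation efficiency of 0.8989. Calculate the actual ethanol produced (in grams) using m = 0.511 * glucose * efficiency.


Actual ethanol: m = 0.511 * 216.13 * 0.8989
m = 99.2767 g

99.2767 g


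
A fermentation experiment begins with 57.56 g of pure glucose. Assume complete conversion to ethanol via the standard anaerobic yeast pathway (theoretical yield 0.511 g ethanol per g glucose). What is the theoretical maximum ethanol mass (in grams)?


Theoretical ethanol yield: m_EtOH = 0.511 * m_glucose
m_EtOH = 0.511 * 57.56 = 29.4132 g

29.4132 g


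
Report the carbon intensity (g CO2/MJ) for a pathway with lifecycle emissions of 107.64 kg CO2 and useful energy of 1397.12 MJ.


CI = CO2 * 1000 / E
= 107.64 * 1000 / 1397.12
= 77.0442 g CO2/MJ

77.0442 g CO2/MJ


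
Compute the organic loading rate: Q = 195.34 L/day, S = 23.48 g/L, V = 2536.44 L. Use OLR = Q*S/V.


OLR = Q * S / V
= 195.34 * 23.48 / 2536.44
= 1.8083 g/L/day

1.8083 g/L/day


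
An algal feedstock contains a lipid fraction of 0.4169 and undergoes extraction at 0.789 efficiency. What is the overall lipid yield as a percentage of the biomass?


Y = lipid_content * extraction_eff * 100
= 0.4169 * 0.789 * 100
= 32.8934%

32.8934%


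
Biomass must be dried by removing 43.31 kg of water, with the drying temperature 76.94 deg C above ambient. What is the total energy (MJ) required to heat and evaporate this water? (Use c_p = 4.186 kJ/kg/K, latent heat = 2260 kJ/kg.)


E = m_water * (4.186 * dT + 2260) / 1000
= 43.31 * (4.186 * 76.94 + 2260) / 1000
= 111.8295 MJ

111.8295 MJ


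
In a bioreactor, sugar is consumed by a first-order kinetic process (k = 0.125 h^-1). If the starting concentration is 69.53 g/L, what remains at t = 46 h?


S = S0 * exp(-k * t)
S = 69.53 * exp(-0.125 * 46)
S = 0.2213 g/L

0.2213 g/L


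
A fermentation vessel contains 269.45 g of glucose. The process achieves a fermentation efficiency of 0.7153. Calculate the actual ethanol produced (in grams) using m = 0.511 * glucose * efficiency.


Actual ethanol: m = 0.511 * 269.45 * 0.7153
m = 98.4889 g

98.4889 g


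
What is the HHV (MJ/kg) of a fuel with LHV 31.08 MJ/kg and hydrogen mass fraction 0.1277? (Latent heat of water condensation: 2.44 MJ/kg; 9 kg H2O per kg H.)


HHV = LHV + H_frac * 9 * 2.44
= 31.08 + 0.1277 * 9 * 2.44
= 33.8843 MJ/kg

33.8843 MJ/kg


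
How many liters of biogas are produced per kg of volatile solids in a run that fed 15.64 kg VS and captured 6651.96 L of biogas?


Y = V / VS
= 6651.96 / 15.64
= 425.3171 L/kg VS

425.3171 L/kg VS


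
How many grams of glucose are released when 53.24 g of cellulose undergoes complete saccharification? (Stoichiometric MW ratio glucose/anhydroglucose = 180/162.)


glucose = cellulose * 180/162
= 53.24 * 180/162
= 59.1556 g

59.1556 g


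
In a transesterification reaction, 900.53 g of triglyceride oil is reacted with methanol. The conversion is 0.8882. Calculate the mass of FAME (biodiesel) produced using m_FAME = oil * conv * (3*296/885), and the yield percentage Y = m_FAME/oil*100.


m_FAME = oil * conv * (3 * 296 / 885) = oil * conv * (888/885)
= 900.53 * 0.8882 * 888 / 885
= 802.5621 g
Y = m_FAME / oil * 100 = conv * (888/885) * 100
= 0.8882 * 888 / 885 * 100
= 89.12%

802.5621 g FAME; Y = 89.12%


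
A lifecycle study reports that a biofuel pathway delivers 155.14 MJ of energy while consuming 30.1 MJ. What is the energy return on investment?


EROI = E_out / E_in
= 155.14 / 30.1
= 5.1542

5.1542


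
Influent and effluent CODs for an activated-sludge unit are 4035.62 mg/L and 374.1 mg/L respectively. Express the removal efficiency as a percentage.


eta = (COD_in - COD_out) / COD_in * 100
= (4035.62 - 374.1) / 4035.62 * 100
= 90.7300%

90.7300%


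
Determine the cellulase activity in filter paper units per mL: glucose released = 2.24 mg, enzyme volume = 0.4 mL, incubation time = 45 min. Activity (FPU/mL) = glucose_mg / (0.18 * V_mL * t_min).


Activity = glucose_mg / (0.18 mg/umol * V_mL * t_min)
= 2.24 / (0.18 * 0.4 * 45)
= 0.6914 FPU/mL

0.6914 FPU/mL


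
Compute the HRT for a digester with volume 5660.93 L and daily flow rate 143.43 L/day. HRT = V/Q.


HRT = V / Q
= 5660.93 / 143.43
= 39.4682 days

39.4682 days


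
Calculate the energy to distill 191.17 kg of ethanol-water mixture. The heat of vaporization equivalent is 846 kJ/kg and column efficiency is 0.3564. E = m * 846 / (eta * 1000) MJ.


E = m * 846 / (eta * 1000)
= 191.17 * 846 / (0.3564 * 1000)
= 453.7874 MJ

453.7874 MJ


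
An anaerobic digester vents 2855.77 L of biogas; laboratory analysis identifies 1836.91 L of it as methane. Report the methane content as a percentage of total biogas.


CH4% = V_CH4 / V_total * 100
= 1836.91 / 2855.77 * 100
= 64.3228%

64.3228%


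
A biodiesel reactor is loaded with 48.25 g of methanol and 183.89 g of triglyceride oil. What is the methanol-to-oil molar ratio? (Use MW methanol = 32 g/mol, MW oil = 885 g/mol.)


Molar ratio = n_MeOH / n_oil = (MeOH/32) / (oil/885) = (MeOH * 885) / (32 * oil)
= (48.25 * 885) / (32 * 183.89)
= 7.2566

7.2566


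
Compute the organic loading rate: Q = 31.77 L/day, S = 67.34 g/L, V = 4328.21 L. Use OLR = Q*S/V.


OLR = Q * S / V
= 31.77 * 67.34 / 4328.21
= 0.4943 g/L/day

0.4943 g/L/day


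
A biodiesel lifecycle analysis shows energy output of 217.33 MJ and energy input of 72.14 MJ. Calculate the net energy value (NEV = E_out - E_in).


NEV = E_out - E_in
= 217.33 - 72.14
= 145.1900 MJ

145.1900 MJ


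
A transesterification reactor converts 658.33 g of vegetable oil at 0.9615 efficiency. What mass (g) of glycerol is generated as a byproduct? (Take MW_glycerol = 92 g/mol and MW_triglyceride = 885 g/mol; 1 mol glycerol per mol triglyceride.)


glycerol = oil * conv * (92/885)
= 658.33 * 0.9615 * 92 / 885
= 65.8018 g

65.8018 g


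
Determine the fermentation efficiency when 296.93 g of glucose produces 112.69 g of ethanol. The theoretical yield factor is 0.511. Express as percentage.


Fermentation efficiency = (actual / (0.511 * glucose)) * 100
= (112.69 / (0.511 * 296.93)) * 100
= 74.2695%

74.2695%


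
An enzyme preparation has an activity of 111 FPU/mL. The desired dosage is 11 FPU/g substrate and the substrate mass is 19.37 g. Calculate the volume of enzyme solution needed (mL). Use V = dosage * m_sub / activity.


V = dosage * m_sub / activity
V = 11 * 19.37 / 111
V = 1.9195 mL

1.9195 mL


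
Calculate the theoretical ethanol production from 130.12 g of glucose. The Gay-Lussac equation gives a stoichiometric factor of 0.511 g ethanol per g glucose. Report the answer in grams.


Theoretical ethanol yield: m_EtOH = 0.511 * m_glucose
m_EtOH = 0.511 * 130.12 = 66.4913 g

66.4913 g


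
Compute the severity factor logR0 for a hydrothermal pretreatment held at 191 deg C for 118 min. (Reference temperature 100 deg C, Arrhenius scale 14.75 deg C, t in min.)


logR0 = log10(t * exp((T - 100) / 14.75))
= log10(118 * exp((191 - 100) / 14.75))
= 4.7513

4.7513


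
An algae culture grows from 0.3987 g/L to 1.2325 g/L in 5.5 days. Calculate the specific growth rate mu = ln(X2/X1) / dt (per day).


mu = ln(X2/X1) / dt
= ln(1.2325/0.3987) / 5.5
= 0.2052 per day

0.2052 per day


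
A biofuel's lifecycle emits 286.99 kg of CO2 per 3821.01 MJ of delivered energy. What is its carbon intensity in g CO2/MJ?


CI = CO2 * 1000 / E
= 286.99 * 1000 / 3821.01
= 75.1084 g CO2/MJ

75.1084 g CO2/MJ
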